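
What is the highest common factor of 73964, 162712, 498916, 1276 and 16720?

73964 = 2² · 11 · 41²; 162712 = 2³ · 11 · 43²; 498916 = 2² · 11 · 17 · 23 · 29; 1276 = 2² · 11 · 29; 16720 = 2⁴ · 5 · 11 · 19
gcd takes min exponent of each prime: 2² · 11 = 44

44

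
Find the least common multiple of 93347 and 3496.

gcd first: 93347 = 26·3496 + 2451; 3496 = 1·2451 + 1045; 2451 = 2·1045 + 361; 1045 = 2·361 + 323; 361 = 1·323 + 38; 323 = 8·38 + 19; 38 = 2·19 + 0 → gcd = 19
lcm = 93347·3496/gcd = 326341112/19 = 17175848

17175848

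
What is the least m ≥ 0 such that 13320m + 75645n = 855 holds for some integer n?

1346

Euclid: 75645 = 5·13320 + 9045; 13320 = 1·9045 + 4275; 9045 = 2·4275 + 495; 4275 = 8·495 + 315; 495 = 1·315 + 180; 315 = 1·180 + 135; 180 = 1·135 + 45; 135 = 3·45 + 0 → gcd = 45; 855 = 45·19.
Back-substitution yields 13320·(-460) + 75645·(81) = 45, so one solution is m = -460·19 = -8740, n = 81·19 = 1539.
Solutions in m differ by 75645/45 = 1681; the one in [0, 1681) is -8740 mod 1681 = 1346.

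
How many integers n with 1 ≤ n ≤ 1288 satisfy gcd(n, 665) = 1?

837

665 = 5·7·19. Inclusion–exclusion on these primes:
1288 − ⌊1288/5⌋ − ⌊1288/7⌋ − ⌊1288/19⌋ + ⌊1288/35⌋ + ⌊1288/95⌋ + ⌊1288/133⌋ − ⌊1288/665⌋ = 837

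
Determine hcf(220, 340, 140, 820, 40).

gcd(220, 340): 340 = 1·220 + 120; 220 = 1·120 + 100; 120 = 1·100 + 20; 100 = 5·20 + 0 → 20
gcd(20, 140): 140 = 7·20 + 0 → 20
gcd(20, 820): 820 = 41·20 + 0 → 20
gcd(20, 40): 40 = 2·20 + 0 → 20

20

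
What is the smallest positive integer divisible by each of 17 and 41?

17 = 17; 41 = 41
max exponents: 17 · 41 = 697

697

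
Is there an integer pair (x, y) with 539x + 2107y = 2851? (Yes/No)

gcd(539, 2107): 2107 = 3·539 + 490; 539 = 1·490 + 49; 490 = 10·49 + 0 → 49
49 does not divide 2851, so a solution does not exist.

No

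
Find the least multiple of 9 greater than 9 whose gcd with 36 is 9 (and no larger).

gcd(m, 36) = 9 forces 9 | m; write m = 9s. Then gcd(9s, 9·4) = 9·gcd(s, 4), so need gcd(s, 4) = 1.
9s > 9 gives s ≥ 2. The least s ≥ 2 coprime to 4 is 3, so m = 9·3 = 27.

27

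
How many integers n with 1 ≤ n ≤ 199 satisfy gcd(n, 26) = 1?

92

26 = 2·13. Inclusion–exclusion on these primes:
199 − ⌊199/2⌋ − ⌊199/13⌋ + ⌊199/26⌋ = 92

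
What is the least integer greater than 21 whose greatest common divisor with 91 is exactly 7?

28

gcd(a, 91) = 7 forces 7 | a; write a = 7s. Then gcd(7s, 7·13) = 7·gcd(s, 13), so need gcd(s, 13) = 1.
7s > 21 gives s ≥ 4. The least s ≥ 4 coprime to 13 is 4, so a = 7·4 = 28.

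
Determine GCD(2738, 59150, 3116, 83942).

2738 = 2 · 37²; 59150 = 2 · 5² · 7 · 13²; 3116 = 2² · 19 · 41; 83942 = 2 · 19 · 47²
gcd takes min exponent of each prime: 2 = 2

2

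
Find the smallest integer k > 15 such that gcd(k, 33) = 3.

18

33 = 3·11. Any k with gcd(k, 33) = 3 is a multiple of 3, say 3s, with s coprime to 11.
Need s > 15/3, so s ≥ 6. First s ≥ 6 with gcd(s, 11) = 1 is s = 6. Thus k = 3·6 = 18.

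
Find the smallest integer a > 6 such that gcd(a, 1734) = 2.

gcd(a, 1734) = 2 forces 2 | a; write a = 2s. Then gcd(2s, 2·867) = 2·gcd(s, 867), so need gcd(s, 867) = 1.
2s > 6 gives s ≥ 4. The least s ≥ 4 coprime to 867 is 4, so a = 2·4 = 8.

8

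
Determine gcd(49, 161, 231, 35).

gcd(49, 161): 161 = 3·49 + 14; 49 = 3·14 + 7; 14 = 2·7 + 0 → 7
gcd(7, 231): 231 = 33·7 + 0 → 7
gcd(7, 35): 35 = 5·7 + 0 → 7

7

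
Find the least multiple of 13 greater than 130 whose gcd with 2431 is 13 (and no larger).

Multiples of 13 above 130: 13·11, 13·12, … . Need the cofactor coprime to 2431/13 = 187.
Checking s = 11, 12, … the first with gcd(s, 187) = 1 is s = 12, giving 156.

156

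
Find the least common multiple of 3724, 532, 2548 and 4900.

1210300

3724 = 2² · 7² · 19; 532 = 2² · 7 · 19; 2548 = 2² · 7² · 13; 4900 = 2² · 5² · 7²
lcm takes max exponent of each prime: 2² · 5² · 7² · 13 · 19 = 1210300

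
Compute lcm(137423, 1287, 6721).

lcm(137423, 1287) = 137423·1287/gcd = 176863401/143 = 1236807
lcm(1236807, 6721) = 1236807·6721/gcd = 8312579847/143 = 58129929

58129929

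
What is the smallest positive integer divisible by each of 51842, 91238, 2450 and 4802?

1206622550

51842 = 2 · 7² · 23²; 91238 = 2 · 7⁴ · 19; 2450 = 2 · 5² · 7²; 4802 = 2 · 7⁴
lcm takes max exponent of each prime: 2 · 5² · 7⁴ · 19 · 23² = 1206622550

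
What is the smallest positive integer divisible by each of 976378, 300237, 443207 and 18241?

lcm(976378, 300237) = 976378·300237/gcd = 293144801586/17 = 17243811858
lcm(17243811858, 443207) = 17243811858·443207/gcd = 7642578122148606/14297 = 534558167598
lcm(534558167598, 18241) = 534558167598·18241/gcd = 9750875535155118/493 = 19778652201126

19778652201126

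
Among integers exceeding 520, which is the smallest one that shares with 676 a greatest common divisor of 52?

572

Multiples of 52 above 520: 52·11, 52·12, … . Need the cofactor coprime to 676/52 = 13.
Checking s = 11, 12, … the first with gcd(s, 13) = 1 is s = 11, giving 572.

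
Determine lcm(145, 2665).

77285

145 = 5 · 29; 2665 = 5 · 13 · 41
max exponents: 5 · 13 · 29 · 41 = 77285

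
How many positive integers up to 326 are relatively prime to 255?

163

Prime factors of 255: 3, 5, 17. Count integers ≤ 326 divisible by none of them.
By inclusion–exclusion: 326 − ⌊326/3⌋ − ⌊326/5⌋ − ⌊326/17⌋ + ⌊326/15⌋ + ⌊326/51⌋ + ⌊326/85⌋ − ⌊326/255⌋ = 163.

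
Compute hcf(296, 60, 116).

296 = 2³ · 37; 60 = 2² · 3 · 5; 116 = 2² · 29
gcd takes min exponent of each prime: 2² = 4

4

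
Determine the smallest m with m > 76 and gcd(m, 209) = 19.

Multiples of 19 above 76: 19·5, 19·6, … . Need the cofactor coprime to 209/19 = 11.
Checking s = 5, 6, … the first with gcd(s, 11) = 1 is s = 5, giving 95.

95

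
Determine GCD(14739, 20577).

14739 = 3 · 17³
20577 = 3 · 19³
Common: 3 = 3

3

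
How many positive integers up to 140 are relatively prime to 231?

231 = 3·7·11. Inclusion–exclusion on these primes:
140 − ⌊140/3⌋ − ⌊140/7⌋ − ⌊140/11⌋ + ⌊140/21⌋ + ⌊140/33⌋ + ⌊140/77⌋ − ⌊140/231⌋ = 73

73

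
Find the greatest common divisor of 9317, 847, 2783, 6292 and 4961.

gcd(9317, 847): 9317 = 11·847 + 0 → 847
gcd(847, 2783): 2783 = 3·847 + 242; 847 = 3·242 + 121; 242 = 2·121 + 0 → 121
gcd(121, 6292): 6292 = 52·121 + 0 → 121
gcd(121, 4961): 4961 = 41·121 + 0 → 121

121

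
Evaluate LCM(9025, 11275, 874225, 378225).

lcm(9025, 11275) = 9025·11275/gcd = 101756875/25 = 4070275
lcm(4070275, 874225) = 4070275·874225/gcd = 3558336161875/275 = 12939404225
lcm(12939404225, 378225) = 12939404225·378225/gcd = 4894006163000625/1025 = 4774640159025

4774640159025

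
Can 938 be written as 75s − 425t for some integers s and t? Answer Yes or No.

By Bézout, 75s − 425t = 938 has integer solutions iff gcd(75, 425) | 938.
Euclid: 425 = 5·75 + 50; 75 = 1·50 + 25; 50 = 2·25 + 0. gcd = 25; 938 mod 25 = 13. No.

No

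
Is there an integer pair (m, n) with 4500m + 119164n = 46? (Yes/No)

No

gcd(4500, 119164): 119164 = 26·4500 + 2164; 4500 = 2·2164 + 172; 2164 = 12·172 + 100; 172 = 1·100 + 72; 100 = 1·72 + 28; 72 = 2·28 + 16; 28 = 1·16 + 12; 16 = 1·12 + 4; 12 = 3·4 + 0 → 4
4 does not divide 46, so a solution does not exist.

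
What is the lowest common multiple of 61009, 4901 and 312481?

3271363589

lcm(61009, 4901) = 61009·4901/gcd = 299005109/169 = 1769261
lcm(1769261, 312481) = 1769261·312481/gcd = 552860446541/169 = 3271363589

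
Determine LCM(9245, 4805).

9245 = 5 · 43²; 4805 = 5 · 31²
max exponents: 5 · 31² · 43² = 8884445

8884445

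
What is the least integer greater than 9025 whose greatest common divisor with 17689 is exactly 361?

9386

Multiples of 361 above 9025: 361·26, 361·27, … . Need the cofactor coprime to 17689/361 = 49.
Checking s = 26, 27, … the first with gcd(s, 49) = 1 is s = 26, giving 9386.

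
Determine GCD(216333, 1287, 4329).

117

gcd(216333, 1287): 216333 = 168·1287 + 117; 1287 = 11·117 + 0 → 117
gcd(117, 4329): 4329 = 37·117 + 0 → 117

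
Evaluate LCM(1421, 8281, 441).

2161341

lcm(1421, 8281) = 1421·8281/gcd = 11767301/49 = 240149
lcm(240149, 441) = 240149·441/gcd = 105905709/49 = 2161341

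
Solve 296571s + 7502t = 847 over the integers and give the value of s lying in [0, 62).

19

Euclid: 296571 = 39·7502 + 3993; 7502 = 1·3993 + 3509; 3993 = 1·3509 + 484; 3509 = 7·484 + 121; 484 = 4·121 + 0 → gcd = 121; 847 = 121·7.
Back-substitution yields 296571·(-15) + 7502·(593) = 121, so one solution is s = -15·7 = -105, t = 593·7 = 4151.
Solutions in s differ by 7502/121 = 62; the one in [0, 62) is -105 mod 62 = 19.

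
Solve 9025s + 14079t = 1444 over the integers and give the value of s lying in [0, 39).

Euclid: 14079 = 1·9025 + 5054; 9025 = 1·5054 + 3971; 5054 = 1·3971 + 1083; 3971 = 3·1083 + 722; 1083 = 1·722 + 361; 722 = 2·361 + 0 → gcd = 361; 1444 = 361·4.
Back-substitution yields 9025·(-14) + 14079·(9) = 361, so one solution is s = -14·4 = -56, t = 9·4 = 36.
Solutions in s differ by 14079/361 = 39; the one in [0, 39) is -56 mod 39 = 22.

22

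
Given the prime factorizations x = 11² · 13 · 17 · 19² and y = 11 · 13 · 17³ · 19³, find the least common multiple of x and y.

53007373991

max exponent per prime: 11² · 13 · 17³ · 19³ = 53007373991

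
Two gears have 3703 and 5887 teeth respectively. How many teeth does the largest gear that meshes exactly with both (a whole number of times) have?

7

Euclid: 5887 = 1·3703 + 2184; 3703 = 1·2184 + 1519; 2184 = 1·1519 + 665; 1519 = 2·665 + 189; 665 = 3·189 + 98; 189 = 1·98 + 91; 98 = 1·91 + 7; 91 = 13·7 + 0. Last nonzero remainder: 7.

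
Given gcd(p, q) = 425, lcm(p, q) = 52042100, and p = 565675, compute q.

39100

p·q = gcd·lcm = 425·52042100 = 22117892500, so q = 22117892500/565675 = 39100.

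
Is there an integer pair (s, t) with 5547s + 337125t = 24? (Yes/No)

By Bézout, 5547s + 337125t = 24 has integer solutions iff gcd(5547, 337125) | 24.
Euclid: 337125 = 60·5547 + 4305; 5547 = 1·4305 + 1242; 4305 = 3·1242 + 579; 1242 = 2·579 + 84; 579 = 6·84 + 75; 84 = 1·75 + 9; 75 = 8·9 + 3; 9 = 3·3 + 0. gcd = 3; 24 mod 3 = 0. Yes.

Yes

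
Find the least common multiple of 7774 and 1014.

gcd first: 7774 = 7·1014 + 676; 1014 = 1·676 + 338; 676 = 2·338 + 0 → gcd = 338
lcm = 7774·1014/gcd = 7882836/338 = 23322

23322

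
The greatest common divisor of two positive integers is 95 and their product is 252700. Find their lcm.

gcd·lcm = product, so lcm = 252700/95 = 2660.

2660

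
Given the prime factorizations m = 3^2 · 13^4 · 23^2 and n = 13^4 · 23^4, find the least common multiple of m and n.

max exponent per prime: 3^2 · 13^4 · 23^4 = 71932849209

71932849209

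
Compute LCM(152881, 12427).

6573883

gcd first: 152881 = 12·12427 + 3757; 12427 = 3·3757 + 1156; 3757 = 3·1156 + 289; 1156 = 4·289 + 0 → gcd = 289
lcm = 152881·12427/gcd = 1899852187/289 = 6573883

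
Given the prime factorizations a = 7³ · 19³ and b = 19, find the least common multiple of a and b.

max exponent per prime: 7³ · 19³ = 2352637

2352637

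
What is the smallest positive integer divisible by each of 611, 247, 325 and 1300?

lcm(611, 247) = 611·247/gcd = 150917/13 = 11609
lcm(11609, 325) = 11609·325/gcd = 3772925/13 = 290225
lcm(290225, 1300) = 290225·1300/gcd = 377292500/325 = 1160900

1160900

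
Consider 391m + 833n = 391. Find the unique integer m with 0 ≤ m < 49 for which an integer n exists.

Reduce mod 833: 391m ≡ 391 (mod 833). With g = gcd(391, 833) = 17 dividing 391, divide through: 23m ≡ 23 (mod 49).
Since gcd(23, 49) = 1, m ≡ 23·(23)⁻¹ ≡ 1 (mod 49). Smallest non-negative: 1.

1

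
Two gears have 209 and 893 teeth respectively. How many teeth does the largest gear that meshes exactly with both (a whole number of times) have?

19

209 = 11 · 19
893 = 19 · 47
Common: 19 = 19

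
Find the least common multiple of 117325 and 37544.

117325 = 5² · 13 · 19²; 37544 = 2³ · 13 · 19²
max exponents: 2³ · 5² · 13 · 19² = 938600

938600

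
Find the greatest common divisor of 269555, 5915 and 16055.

269555 = 5 · 11 · 13² · 29; 5915 = 5 · 7 · 13²; 16055 = 5 · 13² · 19
gcd takes min exponent of each prime: 5 · 13² = 845

845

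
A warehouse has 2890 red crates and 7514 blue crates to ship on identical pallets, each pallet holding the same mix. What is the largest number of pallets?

2890 = 2 · 5 · 17²
7514 = 2 · 13 · 17²
Common: 2 · 17² = 578

578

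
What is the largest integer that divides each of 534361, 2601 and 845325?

289

534361 = 17² · 43²; 2601 = 3² · 17²; 845325 = 3² · 5² · 13 · 17²
gcd takes min exponent of each prime: 17² = 289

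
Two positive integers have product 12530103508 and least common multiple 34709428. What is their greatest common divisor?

From gcd × lcm = ab: gcd = 12530103508 / 34709428 = 361.

361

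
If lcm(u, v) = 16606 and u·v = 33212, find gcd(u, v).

2

From gcd × lcm = uv: gcd = 33212 / 16606 = 2.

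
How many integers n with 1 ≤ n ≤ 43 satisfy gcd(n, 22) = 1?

20

22 = 2·11. Inclusion–exclusion on these primes:
43 − ⌊43/2⌋ − ⌊43/11⌋ + ⌊43/22⌋ = 20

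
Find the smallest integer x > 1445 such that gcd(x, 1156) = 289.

2023

1156 = 289·4. Any x with gcd(x, 1156) = 289 is a multiple of 289, say 289s, with s coprime to 4.
Need s > 1445/289, so s ≥ 6. First s ≥ 6 with gcd(s, 4) = 1 is s = 7. Thus x = 289·7 = 2023.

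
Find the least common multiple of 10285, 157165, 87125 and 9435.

2163655192875

lcm(10285, 157165) = 10285·157165/gcd = 1616442025/85 = 19016965
lcm(19016965, 87125) = 19016965·87125/gcd = 1656853075625/85 = 19492389125
lcm(19492389125, 9435) = 19492389125·9435/gcd = 183910691394375/85 = 2163655192875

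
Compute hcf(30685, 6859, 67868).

361

30685 = 5 · 17 · 19²; 6859 = 19³; 67868 = 2² · 19² · 47
gcd takes min exponent of each prime: 19² = 361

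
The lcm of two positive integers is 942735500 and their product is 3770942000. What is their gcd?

gcd·lcm = product, so gcd = 3770942000/942735500 = 4.

4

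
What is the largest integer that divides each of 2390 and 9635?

2390 = 2 · 5 · 239
9635 = 5 · 41 · 47
Common: 5 = 5

5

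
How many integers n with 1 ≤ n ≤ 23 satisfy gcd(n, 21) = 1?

14

Prime factors of 21: 3, 7. Count integers ≤ 23 divisible by none of them.
By inclusion–exclusion: 23 − ⌊23/3⌋ − ⌊23/7⌋ + ⌊23/21⌋ = 14.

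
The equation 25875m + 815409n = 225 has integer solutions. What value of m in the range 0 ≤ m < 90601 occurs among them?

85874

Euclid: 815409 = 31·25875 + 13284; 25875 = 1·13284 + 12591; 13284 = 1·12591 + 693; 12591 = 18·693 + 117; 693 = 5·117 + 108; 117 = 1·108 + 9; 108 = 12·9 + 0 → gcd = 9; 225 = 9·25.
Back-substitution yields 25875·(7059) + 815409·(-224) = 9, so one solution is m = 7059·25 = 176475, n = -224·25 = -5600.
Solutions in m differ by 815409/9 = 90601; the one in [0, 90601) is 176475 mod 90601 = 85874.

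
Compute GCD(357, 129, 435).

3

gcd(357, 129): 357 = 2·129 + 99; 129 = 1·99 + 30; 99 = 3·30 + 9; 30 = 3·9 + 3; 9 = 3·3 + 0 → 3
gcd(3, 435): 435 = 145·3 + 0 → 3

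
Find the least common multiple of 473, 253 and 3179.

473 = 11 · 43; 253 = 11 · 23; 3179 = 11 · 17²
lcm takes max exponent of each prime: 11 · 17² · 23 · 43 = 3144031

3144031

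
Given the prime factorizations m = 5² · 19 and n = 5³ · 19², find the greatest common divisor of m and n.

min exponent per shared prime: 5² · 19 = 475

475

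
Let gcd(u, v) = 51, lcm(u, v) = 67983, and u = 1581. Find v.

2193

Using uv = gcd(u,v)·lcm(u,v) = 51·67983 = 3467133, we get v = 3467133/1581 = 2193.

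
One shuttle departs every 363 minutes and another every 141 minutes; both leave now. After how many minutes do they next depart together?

17061

363 = 3 · 11²; 141 = 3 · 47
max exponents: 3 · 11² · 47 = 17061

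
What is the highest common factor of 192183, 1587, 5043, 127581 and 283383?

3

192183 = 3 · 29 · 47²; 1587 = 3 · 23²; 5043 = 3 · 41²; 127581 = 3 · 23 · 43²; 283383 = 3² · 23 · 37²
gcd takes min exponent of each prime: 3 = 3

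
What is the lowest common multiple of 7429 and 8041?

7429 = 17 · 19 · 23; 8041 = 11 · 17 · 43
max exponents: 11 · 17 · 19 · 23 · 43 = 3513917

3513917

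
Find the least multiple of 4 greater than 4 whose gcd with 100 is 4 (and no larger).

100 = 4·25. Any k with gcd(k, 100) = 4 is a multiple of 4, say 4s, with s coprime to 25.
Need s > 4/4, so s ≥ 2. First s ≥ 2 with gcd(s, 25) = 1 is s = 2. Thus k = 4·2 = 8.

8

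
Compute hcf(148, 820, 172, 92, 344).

4

gcd(148, 820): 820 = 5·148 + 80; 148 = 1·80 + 68; 80 = 1·68 + 12; 68 = 5·12 + 8; 12 = 1·8 + 4; 8 = 2·4 + 0 → 4
gcd(4, 172): 172 = 43·4 + 0 → 4
gcd(4, 92): 92 = 23·4 + 0 → 4
gcd(4, 344): 344 = 86·4 + 0 → 4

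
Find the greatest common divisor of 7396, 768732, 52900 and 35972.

4

7396 = 2² · 43²; 768732 = 2² · 3 · 29 · 47²; 52900 = 2² · 5² · 23²; 35972 = 2² · 17 · 23²
gcd takes min exponent of each prime: 2² = 4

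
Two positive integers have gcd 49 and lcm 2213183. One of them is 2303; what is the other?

47089

m·n = gcd·lcm = 49·2213183 = 108445967, so n = 108445967/2303 = 47089.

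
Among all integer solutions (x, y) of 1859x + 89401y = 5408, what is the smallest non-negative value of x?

51

gcd(1859, 89401) = 169 (Euclid: 89401 = 48·1859 + 169; 1859 = 11·169 + 0), and 169 | 5408.
Extended Euclid: 1859·(-48) + 89401·(1) = 169. Scale by 32: x₀ = -1536.
General solution x = x₀ + 529t; reducing mod 529 gives x = 51 (and y = -1).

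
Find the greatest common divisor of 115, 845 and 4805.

115 = 5 · 23; 845 = 5 · 13²; 4805 = 5 · 31²
gcd takes min exponent of each prime: 5 = 5

5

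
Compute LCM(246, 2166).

88806

246 = 2 · 3 · 41; 2166 = 2 · 3 · 19²
max exponents: 2 · 3 · 19² · 41 = 88806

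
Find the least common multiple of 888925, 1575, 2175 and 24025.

lcm(888925, 1575) = 888925·1575/gcd = 1400056875/25 = 56002275
lcm(56002275, 2175) = 56002275·2175/gcd = 121804948125/75 = 1624065975
lcm(1624065975, 24025) = 1624065975·24025/gcd = 39018185049375/24025 = 1624065975

1624065975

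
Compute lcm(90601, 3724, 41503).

5832167572

90601 = 7² · 43²; 3724 = 2² · 7² · 19; 41503 = 7³ · 11²
lcm takes max exponent of each prime: 2² · 7³ · 11² · 19 · 43² = 5832167572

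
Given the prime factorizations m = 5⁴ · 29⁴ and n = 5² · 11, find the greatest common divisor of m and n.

min exponent per shared prime: 5² = 25

25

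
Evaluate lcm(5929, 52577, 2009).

5929 = 7² · 11²; 52577 = 7² · 29 · 37; 2009 = 7² · 41
lcm takes max exponent of each prime: 7² · 11² · 29 · 37 · 41 = 260834497

260834497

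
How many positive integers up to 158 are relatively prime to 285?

80

285 = 3·5·19. Inclusion–exclusion on these primes:
158 − ⌊158/3⌋ − ⌊158/5⌋ − ⌊158/19⌋ + ⌊158/15⌋ + ⌊158/57⌋ + ⌊158/95⌋ − ⌊158/285⌋ = 80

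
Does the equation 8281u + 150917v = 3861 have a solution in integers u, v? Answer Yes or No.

No

By Bézout, 8281u + 150917v = 3861 has integer solutions iff gcd(8281, 150917) | 3861.
Euclid: 150917 = 18·8281 + 1859; 8281 = 4·1859 + 845; 1859 = 2·845 + 169; 845 = 5·169 + 0. gcd = 169; 3861 mod 169 = 143. No.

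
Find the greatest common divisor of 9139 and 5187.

9139 = 13 · 19 · 37
5187 = 3 · 7 · 13 · 19
Common: 13 · 19 = 247

247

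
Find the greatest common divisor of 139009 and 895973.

13

Euclid: 895973 = 6·139009 + 61919; 139009 = 2·61919 + 15171; 61919 = 4·15171 + 1235; 15171 = 12·1235 + 351; 1235 = 3·351 + 182; 351 = 1·182 + 169; 182 = 1·169 + 13; 169 = 13·13 + 0. Last nonzero remainder: 13.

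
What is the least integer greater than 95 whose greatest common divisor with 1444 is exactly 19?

gcd(a, 1444) = 19 forces 19 | a; write a = 19s. Then gcd(19s, 19·76) = 19·gcd(s, 76), so need gcd(s, 76) = 1.
19s > 95 gives s ≥ 6. The least s ≥ 6 coprime to 76 is 7, so a = 19·7 = 133.

133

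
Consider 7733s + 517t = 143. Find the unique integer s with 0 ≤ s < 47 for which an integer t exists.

gcd(7733, 517) = 11 (Euclid: 7733 = 14·517 + 495; 517 = 1·495 + 22; 495 = 22·22 + 11; 22 = 2·11 + 0), and 11 | 143.
Extended Euclid: 7733·(23) + 517·(-344) = 11. Scale by 13: s₀ = 299.
General solution s = s₀ + 47k; reducing mod 47 gives s = 17 (and t = -254).

17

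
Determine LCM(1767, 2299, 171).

641421

1767 = 3 · 19 · 31; 2299 = 11² · 19; 171 = 3² · 19
lcm takes max exponent of each prime: 3² · 11² · 19 · 31 = 641421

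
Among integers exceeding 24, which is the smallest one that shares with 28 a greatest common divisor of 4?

28 = 4·7. Any t with gcd(t, 28) = 4 is a multiple of 4, say 4s, with s coprime to 7.
Need s > 24/4, so s ≥ 7. First s ≥ 7 with gcd(s, 7) = 1 is s = 8. Thus t = 4·8 = 32.

32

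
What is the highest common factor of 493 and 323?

17

493 = 17 · 29
323 = 17 · 19
Common: 17 = 17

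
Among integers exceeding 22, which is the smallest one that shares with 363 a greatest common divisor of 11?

44

gcd(x, 363) = 11 forces 11 | x; write x = 11s. Then gcd(11s, 11·33) = 11·gcd(s, 33), so need gcd(s, 33) = 1.
11s > 22 gives s ≥ 3. The least s ≥ 3 coprime to 33 is 4, so x = 11·4 = 44.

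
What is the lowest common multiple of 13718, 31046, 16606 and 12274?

230640734

13718 = 2 · 19³; 31046 = 2 · 19² · 43; 16606 = 2 · 19² · 23; 12274 = 2 · 17 · 19²
lcm takes max exponent of each prime: 2 · 17 · 19³ · 23 · 43 = 230640734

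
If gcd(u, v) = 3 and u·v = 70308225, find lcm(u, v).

For any two positive integers, gcd × lcm equals their product. Hence lcm = 70308225 / 3 = 23436075.

23436075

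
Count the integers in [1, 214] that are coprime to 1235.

150

Prime factors of 1235: 5, 13, 19. Count integers ≤ 214 divisible by none of them.
By inclusion–exclusion: 214 − ⌊214/5⌋ − ⌊214/13⌋ − ⌊214/19⌋ + ⌊214/65⌋ + ⌊214/95⌋ + ⌊214/247⌋ − ⌊214/1235⌋ = 150.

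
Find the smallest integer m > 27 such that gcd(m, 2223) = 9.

36

2223 = 9·247. Any m with gcd(m, 2223) = 9 is a multiple of 9, say 9s, with s coprime to 247.
Need s > 27/9, so s ≥ 4. First s ≥ 4 with gcd(s, 247) = 1 is s = 4. Thus m = 9·4 = 36.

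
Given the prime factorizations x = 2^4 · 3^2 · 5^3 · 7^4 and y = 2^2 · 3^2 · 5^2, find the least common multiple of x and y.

43218000

max exponent per prime: 2^4 · 3^2 · 5^3 · 7^4 = 43218000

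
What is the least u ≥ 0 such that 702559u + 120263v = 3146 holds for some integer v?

gcd(702559, 120263) = 143 (Euclid: 702559 = 5·120263 + 101244; 120263 = 1·101244 + 19019; 101244 = 5·19019 + 6149; 19019 = 3·6149 + 572; 6149 = 10·572 + 429; 572 = 1·429 + 143; 429 = 3·143 + 0), and 143 | 3146.
Extended Euclid: 702559·(-215) + 120263·(1256) = 143. Scale by 22: u₀ = -4730.
General solution u = u₀ + 841t; reducing mod 841 gives u = 316 (and v = -1846).

316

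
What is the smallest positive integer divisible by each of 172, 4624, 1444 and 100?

1794458800

172 = 2² · 43; 4624 = 2⁴ · 17²; 1444 = 2² · 19²; 100 = 2² · 5²
lcm takes max exponent of each prime: 2⁴ · 5² · 17² · 19² · 43 = 1794458800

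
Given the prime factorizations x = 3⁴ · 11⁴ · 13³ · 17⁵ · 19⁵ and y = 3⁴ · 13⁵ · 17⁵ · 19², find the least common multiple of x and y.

max exponent per prime: 3⁴ · 11⁴ · 13⁵ · 17⁵ · 19⁵ = 1548050531046690918755079

1548050531046690918755079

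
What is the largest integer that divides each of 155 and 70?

5

Euclid: 155 = 2·70 + 15; 70 = 4·15 + 10; 15 = 1·10 + 5; 10 = 2·5 + 0. Last nonzero remainder: 5.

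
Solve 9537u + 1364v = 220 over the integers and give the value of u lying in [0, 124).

104

Euclid: 9537 = 6·1364 + 1353; 1364 = 1·1353 + 11; 1353 = 123·11 + 0 → gcd = 11; 220 = 11·20.
Back-substitution yields 9537·(-1) + 1364·(7) = 11, so one solution is u = -1·20 = -20, v = 7·20 = 140.
Solutions in u differ by 1364/11 = 124; the one in [0, 124) is -20 mod 124 = 104.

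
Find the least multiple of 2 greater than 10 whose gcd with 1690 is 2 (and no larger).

12

Multiples of 2 above 10: 2·6, 2·7, … . Need the cofactor coprime to 1690/2 = 845.
Checking s = 6, 7, … the first with gcd(s, 845) = 1 is s = 6, giving 12.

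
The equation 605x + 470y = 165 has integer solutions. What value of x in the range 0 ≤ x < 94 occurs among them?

gcd(605, 470) = 5 (Euclid: 605 = 1·470 + 135; 470 = 3·135 + 65; 135 = 2·65 + 5; 65 = 13·5 + 0), and 5 | 165.
Extended Euclid: 605·(7) + 470·(-9) = 5. Scale by 33: x₀ = 231.
General solution x = x₀ + 94t; reducing mod 94 gives x = 43 (and y = -55).

43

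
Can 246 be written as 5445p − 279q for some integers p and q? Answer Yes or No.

No

By Bézout, 5445p − 279q = 246 has integer solutions iff gcd(5445, 279) | 246.
Euclid: 5445 = 19·279 + 144; 279 = 1·144 + 135; 144 = 1·135 + 9; 135 = 15·9 + 0. gcd = 9; 246 mod 9 = 3. No.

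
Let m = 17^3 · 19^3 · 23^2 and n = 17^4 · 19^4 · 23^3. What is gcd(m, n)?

17826383243

min exponent per shared prime: 17^3 · 19^3 · 23^2 = 17826383243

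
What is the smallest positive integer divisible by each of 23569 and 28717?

52063921

gcd first: 28717 = 1·23569 + 5148; 23569 = 4·5148 + 2977; 5148 = 1·2977 + 2171; 2977 = 1·2171 + 806; 2171 = 2·806 + 559; 806 = 1·559 + 247; 559 = 2·247 + 65; 247 = 3·65 + 52; 65 = 1·52 + 13; 52 = 4·13 + 0 → gcd = 13
lcm = 23569·28717/gcd = 676830973/13 = 52063921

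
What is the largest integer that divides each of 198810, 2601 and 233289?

9

gcd(198810, 2601): 198810 = 76·2601 + 1134; 2601 = 2·1134 + 333; 1134 = 3·333 + 135; 333 = 2·135 + 63; 135 = 2·63 + 9; 63 = 7·9 + 0 → 9
gcd(9, 233289): 233289 = 25921·9 + 0 → 9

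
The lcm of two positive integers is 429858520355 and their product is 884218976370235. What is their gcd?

2057

gcd·lcm = product, so gcd = 884218976370235/429858520355 = 2057.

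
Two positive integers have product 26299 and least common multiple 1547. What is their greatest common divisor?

17

From gcd × lcm = pq: gcd = 26299 / 1547 = 17.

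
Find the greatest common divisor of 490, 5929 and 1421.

gcd(490, 5929): 5929 = 12·490 + 49; 490 = 10·49 + 0 → 49
gcd(49, 1421): 1421 = 29·49 + 0 → 49

49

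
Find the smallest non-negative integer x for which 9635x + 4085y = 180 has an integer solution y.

Euclid: 9635 = 2·4085 + 1465; 4085 = 2·1465 + 1155; 1465 = 1·1155 + 310; 1155 = 3·310 + 225; 310 = 1·225 + 85; 225 = 2·85 + 55; 85 = 1·55 + 30; 55 = 1·30 + 25; 30 = 1·25 + 5; 25 = 5·5 + 0 → gcd = 5; 180 = 5·36.
Back-substitution yields 9635·(145) + 4085·(-342) = 5, so one solution is x = 145·36 = 5220, y = -342·36 = -12312.
Solutions in x differ by 4085/5 = 817; the one in [0, 817) is 5220 mod 817 = 318.

318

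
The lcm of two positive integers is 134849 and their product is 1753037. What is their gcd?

13

From gcd × lcm = pq: gcd = 1753037 / 134849 = 13.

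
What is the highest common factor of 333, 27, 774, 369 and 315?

9

333 = 3² · 37; 27 = 3³; 774 = 2 · 3² · 43; 369 = 3² · 41; 315 = 3² · 5 · 7
gcd takes min exponent of each prime: 3² = 9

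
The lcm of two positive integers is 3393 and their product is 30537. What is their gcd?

9

From gcd × lcm = uv: gcd = 30537 / 3393 = 9.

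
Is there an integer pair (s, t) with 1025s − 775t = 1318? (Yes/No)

No

gcd(1025, 775): 1025 = 1·775 + 250; 775 = 3·250 + 25; 250 = 10·25 + 0 → 25
25 does not divide 1318, so a solution does not exist.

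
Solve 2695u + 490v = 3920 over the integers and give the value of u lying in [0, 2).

0

gcd(2695, 490) = 245 (Euclid: 2695 = 5·490 + 245; 490 = 2·245 + 0), and 245 | 3920.
Extended Euclid: 2695·(1) + 490·(-5) = 245. Scale by 16: u₀ = 16.
General solution u = u₀ + 2t; reducing mod 2 gives u = 0 (and v = 8).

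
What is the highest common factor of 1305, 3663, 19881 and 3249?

1305 = 3² · 5 · 29; 3663 = 3² · 11 · 37; 19881 = 3² · 47²; 3249 = 3² · 19²
gcd takes min exponent of each prime: 3² = 9

9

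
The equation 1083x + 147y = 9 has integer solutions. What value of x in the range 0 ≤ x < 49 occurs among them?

41

gcd(1083, 147) = 3 (Euclid: 1083 = 7·147 + 54; 147 = 2·54 + 39; 54 = 1·39 + 15; 39 = 2·15 + 9; 15 = 1·9 + 6; 9 = 1·6 + 3; 6 = 2·3 + 0), and 3 | 9.
Extended Euclid: 1083·(-19) + 147·(140) = 3. Scale by 3: x₀ = -57.
General solution x = x₀ + 49t; reducing mod 49 gives x = 41 (and y = -302).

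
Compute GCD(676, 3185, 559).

gcd(676, 3185): 3185 = 4·676 + 481; 676 = 1·481 + 195; 481 = 2·195 + 91; 195 = 2·91 + 13; 91 = 7·13 + 0 → 13
gcd(13, 559): 559 = 43·13 + 0 → 13

13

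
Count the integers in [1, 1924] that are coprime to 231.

1000

Prime factors of 231: 3, 7, 11. Count integers ≤ 1924 divisible by none of them.
By inclusion–exclusion: 1924 − ⌊1924/3⌋ − ⌊1924/7⌋ − ⌊1924/11⌋ + ⌊1924/21⌋ + ⌊1924/33⌋ + ⌊1924/77⌋ − ⌊1924/231⌋ = 1000.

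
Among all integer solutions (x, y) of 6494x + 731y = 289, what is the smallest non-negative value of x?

31

Reduce mod 731: 6494x ≡ 289 (mod 731). With g = gcd(6494, 731) = 17 dividing 289, divide through: 382x ≡ 17 (mod 43).
Since gcd(382, 43) = 1, x ≡ 17·(382)⁻¹ ≡ 31 (mod 43). Smallest non-negative: 31.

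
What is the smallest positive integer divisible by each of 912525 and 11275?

gcd first: 912525 = 80·11275 + 10525; 11275 = 1·10525 + 750; 10525 = 14·750 + 25; 750 = 30·25 + 0 → gcd = 25
lcm = 912525·11275/gcd = 10288719375/25 = 411548775

411548775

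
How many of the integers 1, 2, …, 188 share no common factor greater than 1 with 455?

455 = 5·7·13. Inclusion–exclusion on these primes:
188 − ⌊188/5⌋ − ⌊188/7⌋ − ⌊188/13⌋ + ⌊188/35⌋ + ⌊188/65⌋ + ⌊188/91⌋ − ⌊188/455⌋ = 120

120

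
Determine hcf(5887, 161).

7

5887 = 7 · 29²
161 = 7 · 23
Common: 7 = 7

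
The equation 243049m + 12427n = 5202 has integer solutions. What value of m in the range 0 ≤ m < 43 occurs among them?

33

gcd(243049, 12427) = 289 (Euclid: 243049 = 19·12427 + 6936; 12427 = 1·6936 + 5491; 6936 = 1·5491 + 1445; 5491 = 3·1445 + 1156; 1445 = 1·1156 + 289; 1156 = 4·289 + 0), and 289 | 5202.
Extended Euclid: 243049·(9) + 12427·(-176) = 289. Scale by 18: m₀ = 162.
General solution m = m₀ + 43t; reducing mod 43 gives m = 33 (and n = -645).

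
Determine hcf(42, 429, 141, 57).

42 = 2 · 3 · 7; 429 = 3 · 11 · 13; 141 = 3 · 47; 57 = 3 · 19
gcd takes min exponent of each prime: 3 = 3

3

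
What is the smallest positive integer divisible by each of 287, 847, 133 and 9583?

903283997

287 = 7 · 41; 847 = 7 · 11²; 133 = 7 · 19; 9583 = 7 · 37²
lcm takes max exponent of each prime: 7 · 11² · 19 · 37² · 41 = 903283997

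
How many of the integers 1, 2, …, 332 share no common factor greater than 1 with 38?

157

38 = 2·19. Inclusion–exclusion on these primes:
332 − ⌊332/2⌋ − ⌊332/19⌋ + ⌊332/38⌋ = 157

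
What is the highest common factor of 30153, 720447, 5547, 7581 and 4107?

3

gcd(30153, 720447): 720447 = 23·30153 + 26928; 30153 = 1·26928 + 3225; 26928 = 8·3225 + 1128; 3225 = 2·1128 + 969; 1128 = 1·969 + 159; 969 = 6·159 + 15; 159 = 10·15 + 9; 15 = 1·9 + 6; 9 = 1·6 + 3; 6 = 2·3 + 0 → 3
gcd(3, 5547): 5547 = 1849·3 + 0 → 3
gcd(3, 7581): 7581 = 2527·3 + 0 → 3
gcd(3, 4107): 4107 = 1369·3 + 0 → 3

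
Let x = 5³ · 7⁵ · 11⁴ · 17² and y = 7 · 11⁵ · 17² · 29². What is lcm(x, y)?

max exponent per prime: 5³ · 7⁵ · 11⁵ · 17² · 29² = 82235147821836625

82235147821836625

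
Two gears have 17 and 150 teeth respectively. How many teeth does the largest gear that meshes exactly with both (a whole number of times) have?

17 = 17
150 = 2 · 3 · 5²
Common: 1 = 1

1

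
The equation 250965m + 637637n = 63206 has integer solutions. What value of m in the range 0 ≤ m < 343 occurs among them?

234

Euclid: 637637 = 2·250965 + 135707; 250965 = 1·135707 + 115258; 135707 = 1·115258 + 20449; 115258 = 5·20449 + 13013; 20449 = 1·13013 + 7436; 13013 = 1·7436 + 5577; 7436 = 1·5577 + 1859; 5577 = 3·1859 + 0 → gcd = 1859; 63206 = 1859·34.
Back-substitution yields 250965·(-94) + 637637·(37) = 1859, so one solution is m = -94·34 = -3196, n = 37·34 = 1258.
Solutions in m differ by 637637/1859 = 343; the one in [0, 343) is -3196 mod 343 = 234.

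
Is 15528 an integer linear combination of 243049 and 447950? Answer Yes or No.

By Bézout, 243049u − 447950v = 15528 has integer solutions iff gcd(243049, 447950) | 15528.
Euclid: 447950 = 1·243049 + 204901; 243049 = 1·204901 + 38148; 204901 = 5·38148 + 14161; 38148 = 2·14161 + 9826; 14161 = 1·9826 + 4335; 9826 = 2·4335 + 1156; 4335 = 3·1156 + 867; 1156 = 1·867 + 289; 867 = 3·289 + 0. gcd = 289; 15528 mod 289 = 211. No.

No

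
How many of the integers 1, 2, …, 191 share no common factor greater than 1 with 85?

85 = 5·17. Inclusion–exclusion on these primes:
191 − ⌊191/5⌋ − ⌊191/17⌋ + ⌊191/85⌋ = 144

144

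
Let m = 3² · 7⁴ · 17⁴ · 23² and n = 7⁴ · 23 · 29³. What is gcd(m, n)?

min exponent per shared prime: 7⁴ · 23 = 55223

55223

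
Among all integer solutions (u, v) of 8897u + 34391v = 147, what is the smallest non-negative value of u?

Euclid: 34391 = 3·8897 + 7700; 8897 = 1·7700 + 1197; 7700 = 6·1197 + 518; 1197 = 2·518 + 161; 518 = 3·161 + 35; 161 = 4·35 + 21; 35 = 1·21 + 14; 21 = 1·14 + 7; 14 = 2·7 + 0 → gcd = 7; 147 = 7·21.
Back-substitution yields 8897·(1925) + 34391·(-498) = 7, so one solution is u = 1925·21 = 40425, v = -498·21 = -10458.
Solutions in u differ by 34391/7 = 4913; the one in [0, 4913) is 40425 mod 4913 = 1121.

1121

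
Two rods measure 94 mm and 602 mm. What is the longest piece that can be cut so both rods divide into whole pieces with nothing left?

2

Euclid: 602 = 6·94 + 38; 94 = 2·38 + 18; 38 = 2·18 + 2; 18 = 9·2 + 0. Last nonzero remainder: 2.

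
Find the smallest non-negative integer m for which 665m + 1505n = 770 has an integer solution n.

17

Reduce mod 1505: 665m ≡ 770 (mod 1505). With g = gcd(665, 1505) = 35 dividing 770, divide through: 19m ≡ 22 (mod 43).
Since gcd(19, 43) = 1, m ≡ 22·(19)⁻¹ ≡ 17 (mod 43). Smallest non-negative: 17.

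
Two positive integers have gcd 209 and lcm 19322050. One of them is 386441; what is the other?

m·n = gcd·lcm = 209·19322050 = 4038308450, so n = 4038308450/386441 = 10450.

10450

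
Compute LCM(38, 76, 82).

38 = 2 · 19; 76 = 2² · 19; 82 = 2 · 41
lcm takes max exponent of each prime: 2² · 19 · 41 = 3116

3116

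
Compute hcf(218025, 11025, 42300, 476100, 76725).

225

gcd(218025, 11025): 218025 = 19·11025 + 8550; 11025 = 1·8550 + 2475; 8550 = 3·2475 + 1125; 2475 = 2·1125 + 225; 1125 = 5·225 + 0 → 225
gcd(225, 42300): 42300 = 188·225 + 0 → 225
gcd(225, 476100): 476100 = 2116·225 + 0 → 225
gcd(225, 76725): 76725 = 341·225 + 0 → 225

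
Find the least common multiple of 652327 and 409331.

20539820249

652327 = 13 · 19² · 139; 409331 = 13 · 23 · 37²
max exponents: 13 · 19² · 23 · 37² · 139 = 20539820249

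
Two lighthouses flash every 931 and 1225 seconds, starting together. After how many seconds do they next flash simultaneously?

23275

gcd first: 1225 = 1·931 + 294; 931 = 3·294 + 49; 294 = 6·49 + 0 → gcd = 49
lcm = 931·1225/gcd = 1140475/49 = 23275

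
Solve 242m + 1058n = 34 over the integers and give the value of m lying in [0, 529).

Reduce mod 1058: 242m ≡ 34 (mod 1058). With g = gcd(242, 1058) = 2 dividing 34, divide through: 121m ≡ 17 (mod 529).
Since gcd(121, 529) = 1, m ≡ 17·(121)⁻¹ ≡ 22 (mod 529). Smallest non-negative: 22.

22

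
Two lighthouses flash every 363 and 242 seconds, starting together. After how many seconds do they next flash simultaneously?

726

gcd first: 363 = 1·242 + 121; 242 = 2·121 + 0 → gcd = 121
lcm = 363·242/gcd = 87846/121 = 726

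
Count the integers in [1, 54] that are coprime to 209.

209 = 11·19. Inclusion–exclusion on these primes:
54 − ⌊54/11⌋ − ⌊54/19⌋ + ⌊54/209⌋ = 48

48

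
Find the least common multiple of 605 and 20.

605 = 5 · 11²; 20 = 2² · 5
max exponents: 2² · 5 · 11² = 2420

2420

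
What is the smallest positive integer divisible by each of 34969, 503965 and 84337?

351263605

34969 = 11² · 17²; 503965 = 5 · 7² · 11² · 17; 84337 = 11² · 17 · 41
lcm takes max exponent of each prime: 5 · 7² · 11² · 17² · 41 = 351263605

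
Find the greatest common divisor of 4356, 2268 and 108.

gcd(4356, 2268): 4356 = 1·2268 + 2088; 2268 = 1·2088 + 180; 2088 = 11·180 + 108; 180 = 1·108 + 72; 108 = 1·72 + 36; 72 = 2·36 + 0 → 36
gcd(36, 108): 108 = 3·36 + 0 → 36

36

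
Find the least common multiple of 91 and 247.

1729

91 = 7 · 13; 247 = 13 · 19
max exponents: 7 · 13 · 19 = 1729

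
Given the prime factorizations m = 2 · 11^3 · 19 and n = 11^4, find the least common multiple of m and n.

max exponent per prime: 2 · 11^4 · 19 = 556358

556358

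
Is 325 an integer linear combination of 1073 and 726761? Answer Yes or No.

By Bézout, 1073x + 726761y = 325 has integer solutions iff gcd(1073, 726761) | 325.
Euclid: 726761 = 677·1073 + 340; 1073 = 3·340 + 53; 340 = 6·53 + 22; 53 = 2·22 + 9; 22 = 2·9 + 4; 9 = 2·4 + 1; 4 = 4·1 + 0. gcd = 1; 325 mod 1 = 0. Yes.

Yes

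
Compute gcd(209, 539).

11

209 = 11 · 19
539 = 7² · 11
Common: 11 = 11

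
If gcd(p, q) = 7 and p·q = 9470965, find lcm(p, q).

Since gcd(p,q)·lcm(p,q) = pq, lcm = 9470965/7 = 1352995.

1352995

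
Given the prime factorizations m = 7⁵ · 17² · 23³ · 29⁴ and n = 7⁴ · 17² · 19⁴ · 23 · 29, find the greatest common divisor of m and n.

min exponent per shared prime: 7⁴ · 17² · 23 · 29 = 462823963

462823963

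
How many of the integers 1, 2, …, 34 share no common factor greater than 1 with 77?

27

77 = 7·11. Inclusion–exclusion on these primes:
34 − ⌊34/7⌋ − ⌊34/11⌋ + ⌊34/77⌋ = 27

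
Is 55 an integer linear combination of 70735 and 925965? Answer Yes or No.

Yes

By Bézout, 70735m − 925965n = 55 has integer solutions iff gcd(70735, 925965) | 55.
Euclid: 925965 = 13·70735 + 6410; 70735 = 11·6410 + 225; 6410 = 28·225 + 110; 225 = 2·110 + 5; 110 = 22·5 + 0. gcd = 5; 55 mod 5 = 0. Yes.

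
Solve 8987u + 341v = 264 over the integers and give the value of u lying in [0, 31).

5

gcd(8987, 341) = 11 (Euclid: 8987 = 26·341 + 121; 341 = 2·121 + 99; 121 = 1·99 + 22; 99 = 4·22 + 11; 22 = 2·11 + 0), and 11 | 264.
Extended Euclid: 8987·(-14) + 341·(369) = 11. Scale by 24: u₀ = -336.
General solution u = u₀ + 31t; reducing mod 31 gives u = 5 (and v = -131).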